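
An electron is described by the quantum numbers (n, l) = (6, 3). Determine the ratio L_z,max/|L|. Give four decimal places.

|L| = 2√3 ℏ ≈ 3.4641ℏ, while L_z,max = lℏ = 3ℏ.
L_z,max/|L| = 3/√12 = 0.8660.

L_z,max/|L| = 0.8660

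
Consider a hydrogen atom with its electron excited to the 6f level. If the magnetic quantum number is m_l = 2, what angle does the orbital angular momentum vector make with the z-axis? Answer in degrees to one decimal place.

The 6f level has l = 3.
|L| = √(l(l+1)) ℏ = 2√3 ℏ.
L_z = m_l ℏ = 2ℏ.
cos θ = L_z/|L| = 2/√12, so θ ≈ 54.7°.

θ ≈ 54.7°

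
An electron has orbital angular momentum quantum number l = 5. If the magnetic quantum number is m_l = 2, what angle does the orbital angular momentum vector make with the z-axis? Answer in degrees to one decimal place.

θ ≈ 68.6°

|L| = √(l(l+1)) ℏ = √30 ℏ.
L_z = m_l ℏ = 2ℏ.
cos θ = L_z/|L| = 2/√30, so θ ≈ 68.6°.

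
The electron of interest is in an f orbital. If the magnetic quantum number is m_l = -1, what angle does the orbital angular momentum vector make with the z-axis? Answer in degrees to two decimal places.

θ ≈ 106.78°

An f state has l = 3.
|L| = √(l(l+1)) ℏ = 2√3 ℏ.
L_z = m_l ℏ = −1ℏ.
cos θ = L_z/|L| = -1/√12, so θ ≈ 106.78°.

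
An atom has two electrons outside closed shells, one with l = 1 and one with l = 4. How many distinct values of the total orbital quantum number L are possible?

The total orbital quantum number L ranges from |l₁ − l₂| to l₁ + l₂ in integer steps.
Allowed values: L = 3, 4, 5.
That is 3 values.

3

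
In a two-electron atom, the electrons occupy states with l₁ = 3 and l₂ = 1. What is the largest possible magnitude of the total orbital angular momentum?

|L_tot|_max = 2√5 ℏ ≈ 4.472ℏ

The total orbital quantum number L ranges from |l₁ − l₂| to l₁ + l₂ in integer steps.
So L can be 2, 3, 4.
The largest magnitude corresponds to L = 4: |L_tot| = ℏ√(4·5) = 2√5 ℏ.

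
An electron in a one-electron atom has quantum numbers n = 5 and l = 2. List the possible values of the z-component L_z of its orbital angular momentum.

L_z = m_l ℏ with m_l ranging from −l to +l in integer steps.
For l = 2: m_l ∈ {-2, -1, 0, 1, 2}.

L_z ∈ {−2ℏ, −ℏ, 0, ℏ, 2ℏ}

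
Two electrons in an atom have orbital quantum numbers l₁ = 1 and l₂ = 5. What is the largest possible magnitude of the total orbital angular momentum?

By the triangle rule, |l₁ − l₂| ≤ L ≤ l₁ + l₂.
L ∈ {4, 5, 6}.
The largest magnitude corresponds to L = 6: |L_tot| = ℏ√(6·7) = √42 ℏ.

|L_tot|_max = √42 ℏ ≈ 6.481ℏ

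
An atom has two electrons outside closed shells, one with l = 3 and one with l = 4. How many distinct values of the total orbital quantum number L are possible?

Angular momentum addition gives L = |l₁ − l₂|, …, l₁ + l₂.
L ∈ {1, 2, 3, 4, 5, 6, 7}.
That is 7 values.

7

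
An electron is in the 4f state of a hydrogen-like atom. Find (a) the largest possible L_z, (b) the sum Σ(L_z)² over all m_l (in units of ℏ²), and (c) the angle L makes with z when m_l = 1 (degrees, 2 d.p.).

L_z,max = 3ℏ; Σ(L_z)² = 28 ℏ²; θ(m_l=1) ≈ 73.22°

The 4f subshell has l = 3.
L_z,max = lℏ = 3ℏ.
Σ m_l² = 28, so Σ(L_z)² = 28 ℏ².
For m_l = 1: cos θ = 1/√12, θ ≈ 73.22°.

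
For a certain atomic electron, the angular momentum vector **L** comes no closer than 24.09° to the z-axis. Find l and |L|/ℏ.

l = 5, |L| = √30 ℏ ≈ 5.477ℏ

cos²θ_min = l/(l+1) = 0.8334.
Solving: l = 5.
Then |L| = ℏ√(5·6) = √30 ℏ.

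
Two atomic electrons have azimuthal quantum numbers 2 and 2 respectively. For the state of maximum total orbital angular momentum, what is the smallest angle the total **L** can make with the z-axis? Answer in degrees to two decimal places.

θ_min ≈ 26.57°

Angular momentum addition gives L = |l₁ − l₂|, …, l₁ + l₂.
L ∈ {0, 1, 2, 3, 4}.
The maximum is L = 4, with |L_tot| = ℏ√(4·5) = 2√5 ℏ.
The minimum angle with z is arccos(4/√20) ≈ 26.57°.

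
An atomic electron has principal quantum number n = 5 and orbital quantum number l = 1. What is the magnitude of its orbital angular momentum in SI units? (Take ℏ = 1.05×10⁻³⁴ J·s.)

|L| = 1.48×10⁻³⁴ J·s

|L| = ℏ√(l(l+1)) = ℏ√(1·2) = √2 ℏ
Numerically, |L| = 1.414 × (1.05×10⁻³⁴ J·s) = 1.48×10⁻³⁴ J·s.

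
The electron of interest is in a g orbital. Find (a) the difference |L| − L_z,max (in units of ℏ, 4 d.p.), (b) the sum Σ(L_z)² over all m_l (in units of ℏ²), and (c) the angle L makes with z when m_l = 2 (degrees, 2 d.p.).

|L|−L_z,max ≈ 0.4721ℏ; Σ(L_z)² = 60 ℏ²; θ(m_l=2) ≈ 63.43°

For a g orbital, l = 4.
|L| − L_z,max = (2√5 − 4)ℏ ≈ 0.4721ℏ.
Σ m_l² = 60, so Σ(L_z)² = 60 ℏ².
For m_l = 2: cos θ = 2/√20, θ ≈ 63.43°.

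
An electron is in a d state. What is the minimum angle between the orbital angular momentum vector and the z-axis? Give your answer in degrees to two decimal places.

The letter d corresponds to l = 2.
|L| = √(l(l+1)) ℏ = √6 ℏ.
The smallest angle corresponds to the largest L_z, i.e. m_l = l = 2, giving L_z = 2ℏ.
cos θ_min = 2/√6, so θ_min ≈ 35.26°.

θ_min ≈ 35.26°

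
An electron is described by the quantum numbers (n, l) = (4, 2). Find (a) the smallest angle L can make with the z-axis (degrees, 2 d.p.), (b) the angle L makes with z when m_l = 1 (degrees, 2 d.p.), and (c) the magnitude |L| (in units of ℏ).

θ_min ≈ 35.26°; θ(m_l=1) ≈ 65.91°; |L| = √6 ℏ ≈ 2.449ℏ

cos θ_min = 2/√6, so θ_min ≈ 35.26°.
For m_l = 1: cos θ = 1/√6, θ ≈ 65.91°.
|L| = ℏ√(2·3) = √6 ℏ ≈ 2.449ℏ.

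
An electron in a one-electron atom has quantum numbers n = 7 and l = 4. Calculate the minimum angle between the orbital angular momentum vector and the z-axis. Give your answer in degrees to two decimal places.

|L| = ℏ√(l(l+1)) = 2√5 ℏ.
The smallest angle corresponds to the largest L_z, i.e. m_l = l = 4, giving L_z = 4ℏ.
cos θ_min = 4/√20, so θ_min ≈ 26.57°.

θ_min ≈ 26.57°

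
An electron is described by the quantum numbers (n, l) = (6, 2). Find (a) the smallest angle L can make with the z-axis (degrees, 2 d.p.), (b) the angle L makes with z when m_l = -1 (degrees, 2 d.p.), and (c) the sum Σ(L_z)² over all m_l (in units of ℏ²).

cos θ_min = 2/√6, so θ_min ≈ 35.26°.
For m_l = -1: cos θ = -1/√6, θ ≈ 114.09°.
Σ m_l² = 10, so Σ(L_z)² = 10 ℏ².

θ_min ≈ 35.26°; θ(m_l=-1) ≈ 114.09°; Σ(L_z)² = 10 ℏ²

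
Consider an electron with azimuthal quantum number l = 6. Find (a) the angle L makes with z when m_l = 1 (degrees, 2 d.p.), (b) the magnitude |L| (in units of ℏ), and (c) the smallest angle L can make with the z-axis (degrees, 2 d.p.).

θ(m_l=1) ≈ 81.12°; |L| = √42 ℏ ≈ 6.481ℏ; θ_min ≈ 22.21°

For m_l = 1: cos θ = 1/√42, θ ≈ 81.12°.
|L| = ℏ√(6·7) = √42 ℏ ≈ 6.481ℏ.
cos θ_min = 6/√42, so θ_min ≈ 22.21°.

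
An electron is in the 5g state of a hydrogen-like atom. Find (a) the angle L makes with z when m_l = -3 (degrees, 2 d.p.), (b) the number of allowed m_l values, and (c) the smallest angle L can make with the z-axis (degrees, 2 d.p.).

θ(m_l=-3) ≈ 132.13°; 9 values; θ_min ≈ 26.57°

For 5g, l = 4.
For m_l = -3: cos θ = -3/√20, θ ≈ 132.13°.
There are 2l+1 = 9 values of m_l.
cos θ_min = 4/√20, so θ_min ≈ 26.57°.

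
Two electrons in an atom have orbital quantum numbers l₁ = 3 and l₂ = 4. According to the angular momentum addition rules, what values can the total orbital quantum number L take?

L = 1, 2, 3, 4, 5, 6, 7

L runs from |3 − 4| = 1 to 3 + 4 = 7.
L ∈ {1, 2, 3, 4, 5, 6, 7}.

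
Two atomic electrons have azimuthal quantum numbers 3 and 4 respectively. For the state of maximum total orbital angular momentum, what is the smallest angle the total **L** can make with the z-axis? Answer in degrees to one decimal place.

By the triangle rule, |l₁ − l₂| ≤ L ≤ l₁ + l₂.
L ∈ {1, 2, 3, 4, 5, 6, 7}.
The maximum is L = 7, with |L_tot| = ℏ√(7·8) = 2√14 ℏ.
The minimum angle with z is arccos(7/√56) ≈ 20.7°.

θ_min ≈ 20.7°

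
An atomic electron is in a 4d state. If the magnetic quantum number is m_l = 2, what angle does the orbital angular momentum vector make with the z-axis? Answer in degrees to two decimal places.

For 4d, l = 2.
|L|² = l(l+1)ℏ² = 6ℏ², so |L| = √6 ℏ.
L_z = m_l ℏ = 2ℏ.
cos θ = L_z/|L| = 2/√6, so θ ≈ 35.26°.

θ ≈ 35.26°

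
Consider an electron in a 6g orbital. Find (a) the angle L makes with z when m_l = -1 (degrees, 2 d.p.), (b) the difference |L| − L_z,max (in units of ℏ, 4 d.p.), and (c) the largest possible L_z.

For 6g, l = 4.
For m_l = -1: cos θ = -1/√20, θ ≈ 102.92°.
|L| − L_z,max = (2√5 − 4)ℏ ≈ 0.4721ℏ.
L_z,max = lℏ = 4ℏ.

θ(m_l=-1) ≈ 102.92°; |L|−L_z,max ≈ 0.4721ℏ; L_z,max = 4ℏ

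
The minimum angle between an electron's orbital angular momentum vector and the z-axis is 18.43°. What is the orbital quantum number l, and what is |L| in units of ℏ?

l = 9, |L| = 3√10 ℏ ≈ 9.487ℏ

cos θ_min = l/√(l(l+1)) = √(l/(l+1)), so l/(l+1) = cos²(18.43°) = 0.9001.
l = cos²θ/sin²θ ≈ 9.
Then |L| = ℏ√(9·10) = 3√10 ℏ.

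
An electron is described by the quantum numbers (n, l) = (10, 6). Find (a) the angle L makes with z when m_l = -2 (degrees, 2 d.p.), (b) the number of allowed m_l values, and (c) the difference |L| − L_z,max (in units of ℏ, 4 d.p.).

θ(m_l=-2) ≈ 107.98°; 13 values; |L|−L_z,max ≈ 0.4807ℏ

For m_l = -2: cos θ = -2/√42, θ ≈ 107.98°.
There are 2l+1 = 13 values of m_l.
|L| − L_z,max = (√42 − 6)ℏ ≈ 0.4807ℏ.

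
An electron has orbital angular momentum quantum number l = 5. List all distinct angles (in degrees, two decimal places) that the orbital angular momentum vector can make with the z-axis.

θ ∈ {24.09°, 43.09°, 56.79°, 68.58°, 79.48°, 90.00°, 100.52°, 111.42°, 123.21°, 136.91°, 155.91°}

|L| = √(l(l+1)) ℏ = √30 ℏ.
cos θ = m_l/√30 for each m_l ∈ {-5, -4, -3, -2, -1, 0, 1, 2, 3, 4, 5}.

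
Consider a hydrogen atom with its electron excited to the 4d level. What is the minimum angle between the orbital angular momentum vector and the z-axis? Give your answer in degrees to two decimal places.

The 4d level has l = 2.
|L|² = l(l+1)ℏ² = 6ℏ², so |L| = √6 ℏ.
The smallest angle corresponds to the largest L_z, i.e. m_l = l = 2, giving L_z = 2ℏ.
cos θ_min = 2/√6, so θ_min ≈ 35.26°.

θ_min ≈ 35.26°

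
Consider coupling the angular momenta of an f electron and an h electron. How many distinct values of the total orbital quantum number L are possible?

The total orbital quantum number L ranges from |l₁ − l₂| to l₁ + l₂ in integer steps.
So L can be 2, 3, 4, 5, 6, 7, 8.
That is 7 values.

7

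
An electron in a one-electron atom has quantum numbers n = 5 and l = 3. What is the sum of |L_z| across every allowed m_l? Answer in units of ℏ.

m_l ∈ {-3, -2, -1, 0, 1, 2, 3}.
Σ|m_l| = l(l+1) = 12.

Σ|L_z| = 12 ℏ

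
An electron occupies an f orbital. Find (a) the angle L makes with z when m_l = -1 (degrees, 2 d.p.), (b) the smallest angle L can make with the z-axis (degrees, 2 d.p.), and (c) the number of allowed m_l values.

θ(m_l=-1) ≈ 106.78°; θ_min ≈ 30.00°; 7 values

An f state has l = 3.
For m_l = -1: cos θ = -1/√12, θ ≈ 106.78°.
cos θ_min = 3/√12, so θ_min ≈ 30.00°.
There are 2l+1 = 7 values of m_l.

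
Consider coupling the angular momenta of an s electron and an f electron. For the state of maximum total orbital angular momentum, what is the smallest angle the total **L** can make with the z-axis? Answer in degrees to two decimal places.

θ_min ≈ 30.00°

L runs from |0 − 3| = 3 to 0 + 3 = 3.
So L can be 3.
The maximum is L = 3, with |L_tot| = ℏ√(3·4) = 2√3 ℏ.
The minimum angle with z is arccos(3/√12) ≈ 30.00°.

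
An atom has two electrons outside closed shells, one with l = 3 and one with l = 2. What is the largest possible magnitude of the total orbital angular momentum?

By the triangle rule, |l₁ − l₂| ≤ L ≤ l₁ + l₂.
So L can be 1, 2, 3, 4, 5.
The largest magnitude corresponds to L = 5: |L_tot| = ℏ√(5·6) = √30 ℏ.

|L_tot|_max = √30 ℏ ≈ 5.477ℏ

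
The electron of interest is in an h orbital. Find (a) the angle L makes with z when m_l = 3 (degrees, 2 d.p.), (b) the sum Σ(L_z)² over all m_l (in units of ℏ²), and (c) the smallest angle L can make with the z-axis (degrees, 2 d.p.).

For an h orbital, l = 5.
For m_l = 3: cos θ = 3/√30, θ ≈ 56.79°.
Σ m_l² = 110, so Σ(L_z)² = 110 ℏ².
cos θ_min = 5/√30, so θ_min ≈ 24.09°.

θ(m_l=3) ≈ 56.79°; Σ(L_z)² = 110 ℏ²; θ_min ≈ 24.09°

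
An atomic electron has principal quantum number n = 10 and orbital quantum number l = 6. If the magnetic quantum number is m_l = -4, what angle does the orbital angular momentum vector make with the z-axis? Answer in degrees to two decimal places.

|L| = ℏ√(l(l+1)) = √42 ℏ.
L_z = m_l ℏ = −4ℏ.
cos θ = L_z/|L| = -4/√42, so θ ≈ 128.11°.

θ ≈ 128.11°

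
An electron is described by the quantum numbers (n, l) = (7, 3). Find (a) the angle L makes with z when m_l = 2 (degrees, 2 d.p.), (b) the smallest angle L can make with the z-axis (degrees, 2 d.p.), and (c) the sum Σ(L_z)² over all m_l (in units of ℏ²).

θ(m_l=2) ≈ 54.74°; θ_min ≈ 30.00°; Σ(L_z)² = 28 ℏ²

For m_l = 2: cos θ = 2/√12, θ ≈ 54.74°.
cos θ_min = 3/√12, so θ_min ≈ 30.00°.
Σ m_l² = 28, so Σ(L_z)² = 28 ℏ².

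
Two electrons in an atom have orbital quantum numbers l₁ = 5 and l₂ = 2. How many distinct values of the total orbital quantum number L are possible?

Angular momentum addition gives L = |l₁ − l₂|, …, l₁ + l₂.
So L can be 3, 4, 5, 6, 7.
That is 5 values.

5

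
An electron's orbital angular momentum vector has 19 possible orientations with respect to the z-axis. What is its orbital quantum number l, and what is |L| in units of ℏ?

19 = 2l + 1, so l = (19−1)/2 = 9.
|L| = ℏ√(l(l+1)) = ℏ√(9·10) = 3√10 ℏ.

l = 9, |L| = 3√10 ℏ ≈ 9.487ℏ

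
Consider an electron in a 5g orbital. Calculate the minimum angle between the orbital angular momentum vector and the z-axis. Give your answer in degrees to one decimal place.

θ_min ≈ 26.6°

The 5g subshell has l = 4.
|L|² = l(l+1)ℏ² = 20ℏ², so |L| = 2√5 ℏ.
The smallest angle corresponds to the largest L_z, i.e. m_l = l = 4, giving L_z = 4ℏ.
cos θ_min = 4/√20, so θ_min ≈ 26.6°.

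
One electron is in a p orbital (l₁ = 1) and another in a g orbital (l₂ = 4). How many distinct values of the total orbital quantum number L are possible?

3

By the triangle rule, |l₁ − l₂| ≤ L ≤ l₁ + l₂.
L ∈ {3, 4, 5}.
That is 3 values.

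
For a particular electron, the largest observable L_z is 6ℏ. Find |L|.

|L| = √42 ℏ ≈ 6.481ℏ

L_z,max = lℏ, so l = 6.
Then |L| = ℏ√(6·7) = √42 ℏ.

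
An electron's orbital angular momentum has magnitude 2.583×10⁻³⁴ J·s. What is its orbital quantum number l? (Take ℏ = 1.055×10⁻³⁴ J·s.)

In units of ℏ, |L| ≈ 2.448.
Set l(l+1) = 5.99; the integer solution is l = 2.

l = 2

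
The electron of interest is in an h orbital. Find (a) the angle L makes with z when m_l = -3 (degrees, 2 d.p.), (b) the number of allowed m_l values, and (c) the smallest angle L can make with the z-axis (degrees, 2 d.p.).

The letter h corresponds to l = 5.
For m_l = -3: cos θ = -3/√30, θ ≈ 123.21°.
There are 2l+1 = 11 values of m_l.
cos θ_min = 5/√30, so θ_min ≈ 24.09°.

θ(m_l=-3) ≈ 123.21°; 11 values; θ_min ≈ 24.09°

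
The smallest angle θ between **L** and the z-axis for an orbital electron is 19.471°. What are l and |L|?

At minimum angle, m_l = l, so cos θ = l/√(l(l+1)); cos²θ = l/(l+1) = 0.8889.
Solving: l = 8.
Then |L| = ℏ√(8·9) = 6√2 ℏ.

l = 8, |L| = 6√2 ℏ ≈ 8.485ℏ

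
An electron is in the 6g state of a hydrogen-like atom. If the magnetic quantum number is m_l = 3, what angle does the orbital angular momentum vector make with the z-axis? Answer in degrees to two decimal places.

θ ≈ 47.87°

The 6g subshell has l = 4.
|L| = √(l(l+1)) ℏ = 2√5 ℏ.
L_z = m_l ℏ = 3ℏ.
cos θ = L_z/|L| = 3/√20, so θ ≈ 47.87°.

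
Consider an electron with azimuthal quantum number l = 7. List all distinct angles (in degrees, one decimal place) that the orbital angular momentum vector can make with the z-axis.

|L| = ℏ√(l(l+1)) = 2√14 ℏ.
cos θ = m_l/√56 for each m_l ∈ {-7, -6, -5, -4, -3, -2, -1, 0, 1, 2, 3, 4, 5, 6, 7}.

θ ∈ {20.7°, 36.7°, 48.1°, 57.7°, 66.4°, 74.5°, 82.3°, 90.0°, 97.7°, 105.5°, 113.6°, 122.3°, 131.9°, 143.3°, 159.3°}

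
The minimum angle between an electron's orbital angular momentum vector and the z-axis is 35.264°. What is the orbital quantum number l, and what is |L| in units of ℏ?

l = 2, |L| = √6 ℏ ≈ 2.449ℏ

cos θ_min = l/√(l(l+1)) = √(l/(l+1)), so l/(l+1) = cos²(35.264°) = 0.6667.
l = cos²θ/sin²θ ≈ 2.
Then |L| = ℏ√(2·3) = √6 ℏ.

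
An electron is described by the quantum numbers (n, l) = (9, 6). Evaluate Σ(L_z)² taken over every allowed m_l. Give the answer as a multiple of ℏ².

Σ(L_z)² = 182 ℏ²

m_l ∈ {-6, -5, -4, -3, -2, -1, 0, 1, 2, 3, 4, 5, 6}.
Summing m² from −6 to 6: Σ m_l² = 182.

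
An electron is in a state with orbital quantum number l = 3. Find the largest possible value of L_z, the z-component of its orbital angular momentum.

L_z = m_l ℏ with m_l ∈ {−3, …, 3}; the maximum is m_l = 3.

L_z,max = 3ℏ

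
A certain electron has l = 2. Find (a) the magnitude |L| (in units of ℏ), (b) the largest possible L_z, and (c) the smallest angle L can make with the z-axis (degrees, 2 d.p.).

|L| = ℏ√(2·3) = √6 ℏ ≈ 2.449ℏ.
L_z,max = lℏ = 2ℏ.
cos θ_min = 2/√6, so θ_min ≈ 35.26°.

|L| = √6 ℏ ≈ 2.449ℏ; L_z,max = 2ℏ; θ_min ≈ 35.26°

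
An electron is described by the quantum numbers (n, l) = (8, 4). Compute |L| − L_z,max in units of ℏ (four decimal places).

|L| = 2√5 ℏ ≈ 4.4721ℏ, while L_z,max = lℏ = 4ℏ.
The difference is (2√5 − 4)ℏ ≈ 0.4721ℏ.

|L| − L_z,max ≈ 0.4721ℏ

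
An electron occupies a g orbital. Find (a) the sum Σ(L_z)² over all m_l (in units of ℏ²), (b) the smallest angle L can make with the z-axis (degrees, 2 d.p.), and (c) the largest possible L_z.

Σ(L_z)² = 60 ℏ²; θ_min ≈ 26.57°; L_z,max = 4ℏ

The letter g corresponds to l = 4.
Σ m_l² = 60, so Σ(L_z)² = 60 ℏ².
cos θ_min = 4/√20, so θ_min ≈ 26.57°.
L_z,max = lℏ = 4ℏ.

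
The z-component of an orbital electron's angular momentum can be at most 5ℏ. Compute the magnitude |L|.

|L| = √30 ℏ ≈ 5.477ℏ

L_z,max = lℏ, so l = 5.
|L| = √(l(l+1)) ℏ = √30 ℏ.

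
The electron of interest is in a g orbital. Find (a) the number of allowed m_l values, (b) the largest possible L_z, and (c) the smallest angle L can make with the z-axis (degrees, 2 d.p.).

A g state has l = 4.
There are 2l+1 = 9 values of m_l.
L_z,max = lℏ = 4ℏ.
cos θ_min = 4/√20, so θ_min ≈ 26.57°.

9 values; L_z,max = 4ℏ; θ_min ≈ 26.57°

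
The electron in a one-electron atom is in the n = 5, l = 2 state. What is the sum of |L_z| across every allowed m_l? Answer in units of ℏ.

Σ|L_z| = 6 ℏ

m_l runs from −2 to 2, i.e. {-2, -1, 0, 1, 2}.
Σ|m_l| = 2(1+2+…+2) = 6.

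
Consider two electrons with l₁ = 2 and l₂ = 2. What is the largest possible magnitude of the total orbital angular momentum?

|L_tot|_max = 2√5 ℏ ≈ 4.472ℏ

By the triangle rule, |l₁ − l₂| ≤ L ≤ l₁ + l₂.
So L can be 0, 1, 2, 3, 4.
The largest magnitude corresponds to L = 4: |L_tot| = ℏ√(4·5) = 2√5 ℏ.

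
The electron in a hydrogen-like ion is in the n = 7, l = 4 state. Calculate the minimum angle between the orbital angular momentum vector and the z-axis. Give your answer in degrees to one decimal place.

|L| = ℏ√(l(l+1)) = 2√5 ℏ.
The smallest angle corresponds to the largest L_z, i.e. m_l = l = 4, giving L_z = 4ℏ.
cos θ_min = 4/√20, so θ_min ≈ 26.6°.

θ_min ≈ 26.6°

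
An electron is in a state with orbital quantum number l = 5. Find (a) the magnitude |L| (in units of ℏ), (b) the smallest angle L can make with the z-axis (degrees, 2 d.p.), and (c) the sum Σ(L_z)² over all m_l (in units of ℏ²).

|L| = √30 ℏ ≈ 5.477ℏ; θ_min ≈ 24.09°; Σ(L_z)² = 110 ℏ²

|L| = ℏ√(5·6) = √30 ℏ ≈ 5.477ℏ.
cos θ_min = 5/√30, so θ_min ≈ 24.09°.
Σ m_l² = 110, so Σ(L_z)² = 110 ℏ².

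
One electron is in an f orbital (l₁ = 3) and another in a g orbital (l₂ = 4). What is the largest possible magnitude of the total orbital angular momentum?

Angular momentum addition gives L = |l₁ − l₂|, …, l₁ + l₂.
L ∈ {1, 2, 3, 4, 5, 6, 7}.
The largest magnitude corresponds to L = 7: |L_tot| = ℏ√(7·8) = 2√14 ℏ.

|L_tot|_max = 2√14 ℏ ≈ 7.483ℏ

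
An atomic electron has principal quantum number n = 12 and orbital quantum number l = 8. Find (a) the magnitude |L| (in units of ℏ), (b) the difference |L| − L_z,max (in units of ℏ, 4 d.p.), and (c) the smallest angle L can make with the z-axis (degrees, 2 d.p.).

|L| = ℏ√(8·9) = 6√2 ℏ ≈ 8.485ℏ.
|L| − L_z,max = (6√2 − 8)ℏ ≈ 0.4853ℏ.
cos θ_min = 8/√72, so θ_min ≈ 19.47°.

|L| = 6√2 ℏ ≈ 8.485ℏ; |L|−L_z,max ≈ 0.4853ℏ; θ_min ≈ 19.47°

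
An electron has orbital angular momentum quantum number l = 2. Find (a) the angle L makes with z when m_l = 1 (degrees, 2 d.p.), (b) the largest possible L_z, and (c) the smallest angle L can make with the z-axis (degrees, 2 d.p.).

θ(m_l=1) ≈ 65.91°; L_z,max = 2ℏ; θ_min ≈ 35.26°

For m_l = 1: cos θ = 1/√6, θ ≈ 65.91°.
L_z,max = lℏ = 2ℏ.
cos θ_min = 2/√6, so θ_min ≈ 35.26°.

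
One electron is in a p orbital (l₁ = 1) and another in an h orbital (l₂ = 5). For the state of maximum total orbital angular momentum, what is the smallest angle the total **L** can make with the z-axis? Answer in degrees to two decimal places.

θ_min ≈ 22.21°

Angular momentum addition gives L = |l₁ − l₂|, …, l₁ + l₂.
Allowed values: L = 4, 5, 6.
The maximum is L = 6, with |L_tot| = ℏ√(6·7) = √42 ℏ.
The minimum angle with z is arccos(6/√42) ≈ 22.21°.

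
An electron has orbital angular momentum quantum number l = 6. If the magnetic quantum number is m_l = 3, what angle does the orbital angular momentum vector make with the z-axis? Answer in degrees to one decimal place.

θ ≈ 62.4°

|L| = ℏ√(l(l+1)) = √42 ℏ.
L_z = m_l ℏ = 3ℏ.
cos θ = L_z/|L| = 3/√42, so θ ≈ 62.4°.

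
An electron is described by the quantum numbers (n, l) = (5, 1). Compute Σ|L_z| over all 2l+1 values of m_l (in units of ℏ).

m_l runs from −1 to 1, i.e. {-1, 0, 1}.
Σ|m_l| = 2·1(1+1)/2 = 2.

Σ|L_z| = 2 ℏ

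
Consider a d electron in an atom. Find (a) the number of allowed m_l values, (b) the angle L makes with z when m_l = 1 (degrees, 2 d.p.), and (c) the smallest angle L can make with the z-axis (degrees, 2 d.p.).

A d state has l = 2.
There are 2l+1 = 5 values of m_l.
For m_l = 1: cos θ = 1/√6, θ ≈ 65.91°.
cos θ_min = 2/√6, so θ_min ≈ 35.26°.

5 values; θ(m_l=1) ≈ 65.91°; θ_min ≈ 35.26°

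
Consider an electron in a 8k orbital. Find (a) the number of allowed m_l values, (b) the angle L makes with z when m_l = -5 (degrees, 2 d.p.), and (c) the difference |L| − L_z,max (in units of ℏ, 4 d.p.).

15 values; θ(m_l=-5) ≈ 131.92°; |L|−L_z,max ≈ 0.4833ℏ

8k means n = 8, l = 7.
There are 2l+1 = 15 values of m_l.
For m_l = -5: cos θ = -5/√56, θ ≈ 131.92°.
|L| − L_z,max = (2√14 − 7)ℏ ≈ 0.4833ℏ.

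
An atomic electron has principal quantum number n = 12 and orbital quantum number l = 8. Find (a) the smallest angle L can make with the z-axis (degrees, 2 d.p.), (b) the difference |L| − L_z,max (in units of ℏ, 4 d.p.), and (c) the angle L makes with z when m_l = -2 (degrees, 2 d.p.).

θ_min ≈ 19.47°; |L|−L_z,max ≈ 0.4853ℏ; θ(m_l=-2) ≈ 103.63°

cos θ_min = 8/√72, so θ_min ≈ 19.47°.
|L| − L_z,max = (6√2 − 8)ℏ ≈ 0.4853ℏ.
For m_l = -2: cos θ = -2/√72, θ ≈ 103.63°.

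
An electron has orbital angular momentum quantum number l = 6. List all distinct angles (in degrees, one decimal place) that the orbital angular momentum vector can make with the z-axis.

|L|² = l(l+1)ℏ² = 42ℏ², so |L| = √42 ℏ.
cos θ = m_l/√42 for each m_l ∈ {-6, -5, -4, -3, -2, -1, 0, 1, 2, 3, 4, 5, 6}.

θ ∈ {22.2°, 39.5°, 51.9°, 62.4°, 72.0°, 81.1°, 90.0°, 98.9°, 108.0°, 117.6°, 128.1°, 140.5°, 157.8°}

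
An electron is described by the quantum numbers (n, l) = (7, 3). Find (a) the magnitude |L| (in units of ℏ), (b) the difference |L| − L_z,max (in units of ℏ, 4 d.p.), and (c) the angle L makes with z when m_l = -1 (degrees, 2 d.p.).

|L| = 2√3 ℏ ≈ 3.464ℏ; |L|−L_z,max ≈ 0.4641ℏ; θ(m_l=-1) ≈ 106.78°

|L| = ℏ√(3·4) = 2√3 ℏ ≈ 3.464ℏ.
|L| − L_z,max = (2√3 − 3)ℏ ≈ 0.4641ℏ.
For m_l = -1: cos θ = -1/√12, θ ≈ 106.78°.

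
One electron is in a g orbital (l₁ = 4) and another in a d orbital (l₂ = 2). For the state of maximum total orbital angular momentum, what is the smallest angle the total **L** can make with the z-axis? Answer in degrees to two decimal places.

L runs from |4 − 2| = 2 to 4 + 2 = 6.
So L can be 2, 3, 4, 5, 6.
The maximum is L = 6, with |L_tot| = ℏ√(6·7) = √42 ℏ.
The minimum angle with z is arccos(6/√42) ≈ 22.21°.

θ_min ≈ 22.21°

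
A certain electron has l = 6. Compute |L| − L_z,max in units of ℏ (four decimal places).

|L| = √42 ℏ ≈ 6.4807ℏ, while L_z,max = lℏ = 6ℏ.
The difference is (√42 − 6)ℏ ≈ 0.4807ℏ.

|L| − L_z,max ≈ 0.4807ℏ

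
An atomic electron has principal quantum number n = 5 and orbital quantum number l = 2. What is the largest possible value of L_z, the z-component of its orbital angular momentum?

L_z,max = 2ℏ

L_z = m_l ℏ with m_l ∈ {−2, …, 2}; the maximum is m_l = 2.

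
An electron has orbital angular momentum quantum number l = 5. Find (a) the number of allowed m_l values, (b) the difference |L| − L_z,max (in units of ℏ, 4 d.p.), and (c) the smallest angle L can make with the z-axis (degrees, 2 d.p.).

There are 2l+1 = 11 values of m_l.
|L| − L_z,max = (√30 − 5)ℏ ≈ 0.4772ℏ.
cos θ_min = 5/√30, so θ_min ≈ 24.09°.

11 values; |L|−L_z,max ≈ 0.4772ℏ; θ_min ≈ 24.09°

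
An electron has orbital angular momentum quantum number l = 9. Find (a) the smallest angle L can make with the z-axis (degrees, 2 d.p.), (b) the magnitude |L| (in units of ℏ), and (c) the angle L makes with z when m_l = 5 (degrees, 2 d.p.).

cos θ_min = 9/√90, so θ_min ≈ 18.43°.
|L| = ℏ√(9·10) = 3√10 ℏ ≈ 9.487ℏ.
For m_l = 5: cos θ = 5/√90, θ ≈ 58.19°.

θ_min ≈ 18.43°; |L| = 3√10 ℏ ≈ 9.487ℏ; θ(m_l=5) ≈ 58.19°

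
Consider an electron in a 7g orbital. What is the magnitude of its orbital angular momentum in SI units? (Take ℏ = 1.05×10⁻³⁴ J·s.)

For 7g, l = 4.
|L| = ℏ√(l(l+1)) = ℏ√(4·5) = 2√5 ℏ
Numerically, |L| = 4.472 × (1.05×10⁻³⁴ J·s) = 4.70×10⁻³⁴ J·s.

|L| = 4.70×10⁻³⁴ J·s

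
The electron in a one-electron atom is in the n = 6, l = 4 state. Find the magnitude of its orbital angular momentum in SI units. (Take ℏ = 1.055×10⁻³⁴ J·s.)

|L| = ℏ√(l(l+1)) = ℏ√(4·5) = 2√5 ℏ
Numerically, |L| = 4.472 × (1.055×10⁻³⁴ J·s) = 4.718×10⁻³⁴ J·s.

|L| = 4.718×10⁻³⁴ J·s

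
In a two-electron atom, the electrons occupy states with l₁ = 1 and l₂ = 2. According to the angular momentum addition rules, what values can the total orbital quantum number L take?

By the triangle rule, |l₁ − l₂| ≤ L ≤ l₁ + l₂.
L ∈ {1, 2, 3}.

L = 1, 2, 3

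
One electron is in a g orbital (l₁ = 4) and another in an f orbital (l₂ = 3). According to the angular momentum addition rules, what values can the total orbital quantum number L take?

L = 1, 2, 3, 4, 5, 6, 7

L runs from |4 − 3| = 1 to 4 + 3 = 7.
So L can be 1, 2, 3, 4, 5, 6, 7.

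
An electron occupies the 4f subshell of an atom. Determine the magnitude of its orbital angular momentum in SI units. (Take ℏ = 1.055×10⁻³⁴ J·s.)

|L| = 3.655×10⁻³⁴ J·s

For 4f, l = 3.
|L| = ℏ√(l(l+1)) = ℏ√(3·4) = 2√3 ℏ
Numerically, |L| = 3.464 × (1.055×10⁻³⁴ J·s) = 3.655×10⁻³⁴ J·s.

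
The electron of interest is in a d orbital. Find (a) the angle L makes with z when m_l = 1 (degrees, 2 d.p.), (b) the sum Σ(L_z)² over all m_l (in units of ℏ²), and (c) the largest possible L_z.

The letter d corresponds to l = 2.
For m_l = 1: cos θ = 1/√6, θ ≈ 65.91°.
Σ m_l² = 10, so Σ(L_z)² = 10 ℏ².
L_z,max = lℏ = 2ℏ.

θ(m_l=1) ≈ 65.91°; Σ(L_z)² = 10 ℏ²; L_z,max = 2ℏ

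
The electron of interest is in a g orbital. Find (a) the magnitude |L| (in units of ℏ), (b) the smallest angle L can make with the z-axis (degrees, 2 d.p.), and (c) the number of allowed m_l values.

|L| = 2√5 ℏ ≈ 4.472ℏ; θ_min ≈ 26.57°; 9 values

A g state has l = 4.
|L| = ℏ√(4·5) = 2√5 ℏ ≈ 4.472ℏ.
cos θ_min = 4/√20, so θ_min ≈ 26.57°.
There are 2l+1 = 9 values of m_l.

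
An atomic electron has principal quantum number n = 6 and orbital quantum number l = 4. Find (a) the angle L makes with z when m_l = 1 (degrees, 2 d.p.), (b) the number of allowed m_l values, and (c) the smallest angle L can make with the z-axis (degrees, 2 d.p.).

θ(m_l=1) ≈ 77.08°; 9 values; θ_min ≈ 26.57°

For m_l = 1: cos θ = 1/√20, θ ≈ 77.08°.
There are 2l+1 = 9 values of m_l.
cos θ_min = 4/√20, so θ_min ≈ 26.57°.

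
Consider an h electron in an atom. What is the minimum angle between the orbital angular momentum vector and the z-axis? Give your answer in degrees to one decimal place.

H corresponds to l = 5.
|L| = √(l(l+1)) ℏ = √30 ℏ.
The smallest angle corresponds to the largest L_z, i.e. m_l = l = 5, giving L_z = 5ℏ.
cos θ_min = 5/√30, so θ_min ≈ 24.1°.

θ_min ≈ 24.1°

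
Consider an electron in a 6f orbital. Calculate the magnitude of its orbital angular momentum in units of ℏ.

The 6f subshell has l = 3.
|L| = ℏ√(l(l+1)) = ℏ√(3·4) = 2√3 ℏ

|L| = 2√3 ℏ ≈ 3.464ℏ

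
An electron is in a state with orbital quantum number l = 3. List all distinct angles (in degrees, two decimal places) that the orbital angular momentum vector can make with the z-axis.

θ ∈ {30.00°, 54.74°, 73.22°, 90.00°, 106.78°, 125.26°, 150.00°}

|L| = ℏ√(l(l+1)) = 2√3 ℏ.
cos θ = m_l/√12 for each m_l ∈ {-3, -2, -1, 0, 1, 2, 3}.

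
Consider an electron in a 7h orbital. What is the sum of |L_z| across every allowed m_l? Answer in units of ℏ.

Σ|L_z| = 30 ℏ

For 7h, l = 5.
m_l ∈ {-5, -4, -3, -2, -1, 0, 1, 2, 3, 4, 5}.
Σ|m_l| = 2(1+2+…+5) = 30.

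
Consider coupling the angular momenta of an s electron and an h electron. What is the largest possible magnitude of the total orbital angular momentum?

|L_tot|_max = √30 ℏ ≈ 5.477ℏ

L runs from |0 − 5| = 5 to 0 + 5 = 5.
L ∈ {5}.
The largest magnitude corresponds to L = 5: |L_tot| = ℏ√(5·6) = √30 ℏ.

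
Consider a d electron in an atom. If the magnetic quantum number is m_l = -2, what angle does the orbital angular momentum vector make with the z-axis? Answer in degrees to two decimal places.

θ ≈ 144.74°

For a d orbital, l = 2.
|L| = √(l(l+1)) ℏ = √6 ℏ.
L_z = m_l ℏ = −2ℏ.
cos θ = L_z/|L| = -2/√6, so θ ≈ 144.74°.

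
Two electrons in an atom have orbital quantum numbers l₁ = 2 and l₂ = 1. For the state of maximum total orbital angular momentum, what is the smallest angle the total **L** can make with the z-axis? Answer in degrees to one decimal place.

Angular momentum addition gives L = |l₁ − l₂|, …, l₁ + l₂.
Allowed values: L = 1, 2, 3.
The maximum is L = 3, with |L_tot| = ℏ√(3·4) = 2√3 ℏ.
The minimum angle with z is arccos(3/√12) ≈ 30.0°.

θ_min ≈ 30.0°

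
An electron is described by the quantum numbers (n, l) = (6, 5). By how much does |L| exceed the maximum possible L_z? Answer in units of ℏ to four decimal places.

|L| = √30 ℏ ≈ 5.4772ℏ, while L_z,max = lℏ = 5ℏ.
The difference is (√30 − 5)ℏ ≈ 0.4772ℏ.

|L| − L_z,max ≈ 0.4772ℏ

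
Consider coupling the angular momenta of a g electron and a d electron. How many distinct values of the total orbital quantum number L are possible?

5

L runs from |4 − 2| = 2 to 4 + 2 = 6.
So L can be 2, 3, 4, 5, 6.
That is 5 values.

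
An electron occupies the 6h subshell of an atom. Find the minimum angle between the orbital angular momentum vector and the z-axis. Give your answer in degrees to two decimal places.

θ_min ≈ 24.09°

6h means n = 6, l = 5.
|L| = ℏ√(l(l+1)) = √30 ℏ.
The smallest angle corresponds to the largest L_z, i.e. m_l = l = 5, giving L_z = 5ℏ.
cos θ_min = 5/√30, so θ_min ≈ 24.09°.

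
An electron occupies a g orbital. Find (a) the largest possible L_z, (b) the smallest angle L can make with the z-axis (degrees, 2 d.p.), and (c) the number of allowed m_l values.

L_z,max = 4ℏ; θ_min ≈ 26.57°; 9 values

The letter g corresponds to l = 4.
L_z,max = lℏ = 4ℏ.
cos θ_min = 4/√20, so θ_min ≈ 26.57°.
There are 2l+1 = 9 values of m_l.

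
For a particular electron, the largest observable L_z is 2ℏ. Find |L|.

|L| = √6 ℏ ≈ 2.449ℏ

Since max m_l = l, l = 2.
|L| = ℏ√(l(l+1)) = √6 ℏ.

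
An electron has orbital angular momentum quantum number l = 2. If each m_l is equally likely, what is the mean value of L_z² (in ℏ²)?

The allowed m_l values are -2, -1, 0, 1, 2.
⟨L_z²⟩ = ℏ²·(Σ m_l²)/(2l+1) = ℏ²·10/5 = 2ℏ².

⟨L_z²⟩ = 2 ℏ²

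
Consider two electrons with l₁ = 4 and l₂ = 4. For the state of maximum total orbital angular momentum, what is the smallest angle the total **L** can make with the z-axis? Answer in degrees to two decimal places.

The total orbital quantum number L ranges from |l₁ − l₂| to l₁ + l₂ in integer steps.
L ∈ {0, 1, 2, 3, 4, 5, 6, 7, 8}.
The maximum is L = 8, with |L_tot| = ℏ√(8·9) = 6√2 ℏ.
The minimum angle with z is arccos(8/√72) ≈ 19.47°.

θ_min ≈ 19.47°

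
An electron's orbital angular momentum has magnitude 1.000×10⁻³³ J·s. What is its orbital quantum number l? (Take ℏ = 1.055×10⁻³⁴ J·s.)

In units of ℏ, |L| ≈ 9.479.
Set l(l+1) = 89.85; the integer solution is l = 9.

l = 9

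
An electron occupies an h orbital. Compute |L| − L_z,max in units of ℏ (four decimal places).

For an h orbital, l = 5.
|L| = √30 ℏ ≈ 5.4772ℏ, while L_z,max = lℏ = 5ℏ.
The difference is (√30 − 5)ℏ ≈ 0.4772ℏ.

|L| − L_z,max ≈ 0.4772ℏ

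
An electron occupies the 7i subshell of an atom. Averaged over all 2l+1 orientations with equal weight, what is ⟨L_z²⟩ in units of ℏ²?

⟨L_z²⟩ = 14 ℏ²

7i means n = 7, l = 6.
The allowed m_l values are -6, -5, -4, -3, -2, -1, 0, 1, 2, 3, 4, 5, 6.
⟨L_z²⟩ = ℏ²·(Σ m_l²)/(2l+1) = ℏ²·182/13 = 14ℏ².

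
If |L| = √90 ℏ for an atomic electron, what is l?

l = 9

Since |L|² = l(l+1)ℏ², l(l+1) = 90.
Solving: l = 9.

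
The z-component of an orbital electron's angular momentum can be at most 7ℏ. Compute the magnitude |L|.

|L| = 2√14 ℏ ≈ 7.483ℏ

Since max m_l = l, l = 7.
|L| = ℏ√(l(l+1)) = 2√14 ℏ.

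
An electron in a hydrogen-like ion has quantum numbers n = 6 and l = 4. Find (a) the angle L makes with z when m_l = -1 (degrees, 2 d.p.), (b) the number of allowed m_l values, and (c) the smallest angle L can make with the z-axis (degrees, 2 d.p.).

For m_l = -1: cos θ = -1/√20, θ ≈ 102.92°.
There are 2l+1 = 9 values of m_l.
cos θ_min = 4/√20, so θ_min ≈ 26.57°.

θ(m_l=-1) ≈ 102.92°; 9 values; θ_min ≈ 26.57°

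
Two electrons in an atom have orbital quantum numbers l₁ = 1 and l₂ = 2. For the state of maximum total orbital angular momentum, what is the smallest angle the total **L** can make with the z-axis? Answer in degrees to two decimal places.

θ_min ≈ 30.00°

Angular momentum addition gives L = |l₁ − l₂|, …, l₁ + l₂.
L ∈ {1, 2, 3}.
The maximum is L = 3, with |L_tot| = ℏ√(3·4) = 2√3 ℏ.
The minimum angle with z is arccos(3/√12) ≈ 30.00°.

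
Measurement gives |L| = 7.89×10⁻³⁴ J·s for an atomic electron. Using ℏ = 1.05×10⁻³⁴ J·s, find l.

l = 7

|L|/ℏ = (7.89×10⁻³⁴)/(1.05×10⁻³⁴) ≈ 7.514.
Set l(l+1) = 56.46; the integer solution is l = 7.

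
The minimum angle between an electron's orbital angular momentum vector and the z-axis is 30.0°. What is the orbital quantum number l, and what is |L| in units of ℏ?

At minimum angle, m_l = l, so cos θ = l/√(l(l+1)); cos²θ = l/(l+1) = 0.7500.
l = cos²θ/sin²θ ≈ 3.
Then |L| = ℏ√(3·4) = 2√3 ℏ.

l = 3, |L| = 2√3 ℏ ≈ 3.464ℏ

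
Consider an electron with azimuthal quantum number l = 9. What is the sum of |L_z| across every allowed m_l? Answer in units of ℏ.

m_l runs from −9 to 9, i.e. {-9, -8, -7, -6, -5, -4, -3, -2, -1, 0, 1, 2, 3, 4, 5, 6, 7, 8, 9}.
Σ|m_l| = l(l+1) = 90.

Σ|L_z| = 90 ℏ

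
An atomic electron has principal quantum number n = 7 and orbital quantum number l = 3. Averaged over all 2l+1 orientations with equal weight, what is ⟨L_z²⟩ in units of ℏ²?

⟨L_z²⟩ = 4 ℏ²

m_l runs from −3 to 3, i.e. {-3, -2, -1, 0, 1, 2, 3}.
⟨L_z²⟩ = ℏ²·(Σ m_l²)/(2l+1) = ℏ²·28/7 = 4ℏ².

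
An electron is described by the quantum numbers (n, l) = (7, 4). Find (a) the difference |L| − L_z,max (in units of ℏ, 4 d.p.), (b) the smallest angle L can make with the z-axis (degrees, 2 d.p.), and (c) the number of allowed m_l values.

|L| − L_z,max = (2√5 − 4)ℏ ≈ 0.4721ℏ.
cos θ_min = 4/√20, so θ_min ≈ 26.57°.
There are 2l+1 = 9 values of m_l.

|L|−L_z,max ≈ 0.4721ℏ; θ_min ≈ 26.57°; 9 values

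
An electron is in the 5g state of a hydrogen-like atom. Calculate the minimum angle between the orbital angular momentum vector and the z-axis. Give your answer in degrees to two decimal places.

θ_min ≈ 26.57°

5g means n = 5, l = 4.
|L| = √(l(l+1)) ℏ = 2√5 ℏ.
The smallest angle corresponds to the largest L_z, i.e. m_l = l = 4, giving L_z = 4ℏ.
cos θ_min = 4/√20, so θ_min ≈ 26.57°.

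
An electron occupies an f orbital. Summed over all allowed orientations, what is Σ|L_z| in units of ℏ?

For an f orbital, l = 3.
m_l runs from −3 to 3, i.e. {-3, -2, -1, 0, 1, 2, 3}.
Σ|m_l| = 2·3(3+1)/2 = 12.

Σ|L_z| = 12 ℏ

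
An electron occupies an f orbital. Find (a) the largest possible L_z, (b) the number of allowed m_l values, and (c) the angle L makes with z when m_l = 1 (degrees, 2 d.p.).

L_z,max = 3ℏ; 7 values; θ(m_l=1) ≈ 73.22°

An f state has l = 3.
L_z,max = lℏ = 3ℏ.
There are 2l+1 = 7 values of m_l.
For m_l = 1: cos θ = 1/√12, θ ≈ 73.22°.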